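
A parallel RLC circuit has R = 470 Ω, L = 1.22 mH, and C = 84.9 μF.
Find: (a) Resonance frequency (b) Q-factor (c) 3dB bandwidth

Step 1 — Resonance: ω₀ = 1/√(LC) = 1/√(0.00122·8.49e-05) = 3107 rad/s.
Step 2 — f₀ = ω₀/(2π) = 494.5 Hz.
Step 3 — Parallel Q: Q = R/(ω₀L) = 470/(3107·0.00122) = 124.
Step 4 — Bandwidth: Δω = ω₀/Q = 25.06 rad/s; BW = Δω/(2π) = 3.989 Hz.

(a) f₀ = 494.5 Hz  (b) Q = 124  (c) BW = 3.989 Hz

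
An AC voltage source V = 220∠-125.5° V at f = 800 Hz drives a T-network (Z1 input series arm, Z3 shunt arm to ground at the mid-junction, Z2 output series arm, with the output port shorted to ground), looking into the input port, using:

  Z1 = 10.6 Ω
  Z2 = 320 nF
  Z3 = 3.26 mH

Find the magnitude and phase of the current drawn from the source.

Step 1 — Angular frequency: ω = 2π·f = 2π·800 = 5027 rad/s.
Step 2 — Component impedances:
  Z1: Z = R = 10.6 Ω
  Z2: Z = 1/(jωC) = -j/(ω·C) = 0 - j621.7 Ω
  Z3: Z = jωL = j·5027·0.00326 = 0 + j16.39 Ω
Step 3 — With the output port shorted to ground, the output series arm Z2 runs from the junction to ground; the shunt arm Z3 also runs from the junction to ground. They appear in parallel: Z3 || Z2 = 0 + j16.83 Ω.
Step 4 — Series with input arm Z1: Z_in = Z1 + (Z3 || Z2) = 10.6 + j16.83 Ω = 19.89∠57.8° Ω.
Step 5 — Source phasor: V = 220∠-125.5° V = -127.8 - j179.1 V.
Step 6 — Ohm's law: I = V / Z_total = (-127.8 - j179.1) / (10.6 + j16.83) = -11.04 + j0.636 A.
Step 7 — Convert to polar: |I| = 11.06 A, ∠I = 176.7°.

I = 11.06∠176.7° A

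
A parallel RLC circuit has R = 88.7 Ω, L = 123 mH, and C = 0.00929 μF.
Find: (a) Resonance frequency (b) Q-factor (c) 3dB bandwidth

Step 1 — Resonance: ω₀ = 1/√(LC) = 1/√(0.123·9.29e-09) = 2.958e+04 rad/s.
Step 2 — f₀ = ω₀/(2π) = 4708 Hz.
Step 3 — Parallel Q: Q = R/(ω₀L) = 88.7/(2.958e+04·0.123) = 0.02438.
Step 4 — Bandwidth: Δω = ω₀/Q = 1.214e+06 rad/s; BW = Δω/(2π) = 1.931e+05 Hz.

(a) f₀ = 4708 Hz  (b) Q = 0.02438  (c) BW = 1.931e+05 Hz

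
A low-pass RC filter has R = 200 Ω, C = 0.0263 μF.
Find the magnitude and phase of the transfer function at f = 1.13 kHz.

Step 1 — Angular frequency: ω = 2π·1130 = 7100 rad/s.
Step 2 — Transfer function: H(jω) = 1/(1 + jωRC).
Step 3 — Denominator: 1 + jωRC = 1 + j·7100·200·2.63e-08 = 1 + j0.03735.
Step 4 — H = 0.9986 - j0.03729.
Step 5 — Magnitude: |H| = 0.9993 (-0.0 dB); phase: φ = -2.1°.

|H| = 0.9993 (-0.0 dB), φ = -2.1°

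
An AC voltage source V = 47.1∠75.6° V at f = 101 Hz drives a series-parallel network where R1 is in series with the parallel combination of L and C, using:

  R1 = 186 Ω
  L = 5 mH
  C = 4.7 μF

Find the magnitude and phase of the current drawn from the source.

Step 1 — Angular frequency: ω = 2π·f = 2π·101 = 634.6 rad/s.
Step 2 — Component impedances:
  R1: Z = R = 186 Ω
  L: Z = jωL = j·634.6·0.005 = 0 + j3.173 Ω
  C: Z = 1/(jωC) = -j/(ω·C) = 0 - j335.3 Ω
Step 3 — Parallel branch: L || C = 1/(1/L + 1/C) = 0 + j3.203 Ω.
Step 4 — Series with R1: Z_total = R1 + (L || C) = 186 + j3.203 Ω = 186∠1.0° Ω.
Step 5 — Source phasor: V = 47.1∠75.6° V = 11.71 + j45.62 V.
Step 6 — Ohm's law: I = V / Z_total = (11.71 + j45.62) / (186 + j3.203) = 0.06718 + j0.2441 A.
Step 7 — Convert to polar: |I| = 0.2532 A, ∠I = 74.6°.

I = 0.2532∠74.6° A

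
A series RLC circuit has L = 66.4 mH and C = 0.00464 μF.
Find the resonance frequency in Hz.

Step 1 — Resonance condition Im(Z)=0 gives ω₀ = 1/√(LC).
Step 2 — ω₀ = 1/√(0.0664·4.64e-09) = 5.697e+04 rad/s.
Step 3 — f₀ = ω₀/(2π) = 9067 Hz.

f₀ = 9067 Hz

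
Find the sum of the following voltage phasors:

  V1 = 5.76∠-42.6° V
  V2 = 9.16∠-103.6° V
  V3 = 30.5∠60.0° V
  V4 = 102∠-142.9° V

Step 1 — Convert each phasor to rectangular form:
  V1 = 5.76·(cos(-42.6°) + j·sin(-42.6°)) = 4.24 - j3.899 V
  V2 = 9.16·(cos(-103.6°) + j·sin(-103.6°)) = -2.154 - j8.903 V
  V3 = 30.5·(cos(60.0°) + j·sin(60.0°)) = 15.25 + j26.41 V
  V4 = 102·(cos(-142.9°) + j·sin(-142.9°)) = -81.35 - j61.53 V
Step 2 — Sum components: V_total = -64.02 - j47.92 V.
Step 3 — Convert to polar: |V_total| = 79.96 V, ∠V_total = -143.2°.

V_total = 79.96∠-143.2° V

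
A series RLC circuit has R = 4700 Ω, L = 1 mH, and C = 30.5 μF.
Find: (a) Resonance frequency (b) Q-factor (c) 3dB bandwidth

Step 1 — Resonance condition Im(Z)=0 gives ω₀ = 1/√(LC).
Step 2 — ω₀ = 1/√(0.001·3.05e-05) = 5726 rad/s.
Step 3 — f₀ = ω₀/(2π) = 911.3 Hz.
Step 4 — Series Q: Q = ω₀L/R = 5726·0.001/4700 = 0.001218.
Step 5 — 3dB bandwidth: Δω = ω₀/Q = 4.7e+06 rad/s; BW = Δω/(2π) = 7.48e+05 Hz.

(a) f₀ = 911.3 Hz  (b) Q = 0.001218  (c) BW = 7.48e+05 Hz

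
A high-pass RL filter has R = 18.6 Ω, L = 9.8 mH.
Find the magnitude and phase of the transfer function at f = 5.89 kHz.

Step 1 — Angular frequency: ω = 2π·5890 = 3.701e+04 rad/s.
Step 2 — Transfer function: H(jω) = jωL/(R + jωL).
Step 3 — Numerator jωL = j·362.7; denominator R + jωL = 18.6 + j362.7.
Step 4 — H = 0.9974 + j0.05115.
Step 5 — Magnitude: |H| = 0.9987 (-0.0 dB); phase: φ = 2.9°.

|H| = 0.9987 (-0.0 dB), φ = 2.9°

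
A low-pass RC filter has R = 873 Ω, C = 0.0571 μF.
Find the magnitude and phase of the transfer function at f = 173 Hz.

Step 1 — Angular frequency: ω = 2π·173 = 1087 rad/s.
Step 2 — Transfer function: H(jω) = 1/(1 + jωRC).
Step 3 — Denominator: 1 + jωRC = 1 + j·1087·873·5.71e-08 = 1 + j0.05418.
Step 4 — H = 0.9971 - j0.05403.
Step 5 — Magnitude: |H| = 0.9985 (-0.0 dB); phase: φ = -3.1°.

|H| = 0.9985 (-0.0 dB), φ = -3.1°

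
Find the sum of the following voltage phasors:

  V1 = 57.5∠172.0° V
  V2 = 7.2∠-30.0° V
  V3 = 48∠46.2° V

Step 1 — Convert each phasor to rectangular form:
  V1 = 57.5·(cos(172.0°) + j·sin(172.0°)) = -56.94 + j8.002 V
  V2 = 7.2·(cos(-30.0°) + j·sin(-30.0°)) = 6.235 - j3.6 V
  V3 = 48·(cos(46.2°) + j·sin(46.2°)) = 33.22 + j34.64 V
Step 2 — Sum components: V_total = -17.48 + j39.05 V.
Step 3 — Convert to polar: |V_total| = 42.78 V, ∠V_total = 114.1°.

V_total = 42.78∠114.1° V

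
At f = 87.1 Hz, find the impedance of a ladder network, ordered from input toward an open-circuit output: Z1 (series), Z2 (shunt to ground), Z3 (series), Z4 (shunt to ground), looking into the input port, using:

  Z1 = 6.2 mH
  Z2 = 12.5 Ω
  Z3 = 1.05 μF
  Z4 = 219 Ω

Step 1 — Angular frequency: ω = 2π·f = 2π·87.1 = 547.3 rad/s.
Step 2 — Component impedances:
  Z1: Z = jωL = j·547.3·0.0062 = 0 + j3.393 Ω
  Z2: Z = R = 12.5 Ω
  Z3: Z = 1/(jωC) = -j/(ω·C) = 0 - j1740 Ω
  Z4: Z = R = 219 Ω
Step 3 — Ladder network (open output): work backward from the far end, alternating series and parallel combinations. Z_in = 12.49 + j3.305 Ω = 12.92∠14.8° Ω.

Z = 12.49 + j3.305 Ω = 12.92∠14.8° Ω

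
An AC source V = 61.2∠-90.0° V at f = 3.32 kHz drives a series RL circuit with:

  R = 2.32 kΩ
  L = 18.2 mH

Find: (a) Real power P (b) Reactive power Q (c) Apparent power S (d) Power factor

Step 1 — Angular frequency: ω = 2π·f = 2π·3320 = 2.086e+04 rad/s.
Step 2 — Component impedances:
  R: Z = R = 2320 Ω
  L: Z = jωL = j·2.086e+04·0.0182 = 0 + j379.7 Ω
Step 3 — Series combination: Z_total = R + L = 2320 + j379.7 Ω = 2351∠9.3° Ω.
Step 4 — Source phasor: V = 61.2∠-90.0° V = 0 - j61.2 V.
Step 5 — Current: I = V / Z = -0.004204 - j0.02569 A = 0.02603∠-99.3° A.
Step 6 — Complex power: S = V·I* = 1.572 + j0.2573 VA.
Step 7 — Real power: P = Re(S) = 1.572 W.
Step 8 — Reactive power: Q = Im(S) = 0.2573 VAR.
Step 9 — Apparent power: |S| = 1.593 VA.
Step 10 — Power factor: PF = P/|S| = 0.9869 (lagging).

(a) P = 1.572 W  (b) Q = 0.2573 VAR  (c) S = 1.593 VA  (d) PF = 0.9869 (lagging)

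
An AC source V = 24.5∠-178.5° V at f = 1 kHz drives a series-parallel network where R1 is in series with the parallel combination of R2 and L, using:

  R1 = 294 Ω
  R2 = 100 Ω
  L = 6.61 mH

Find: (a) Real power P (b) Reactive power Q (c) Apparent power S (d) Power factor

Step 1 — Angular frequency: ω = 2π·f = 2π·1000 = 6283 rad/s.
Step 2 — Component impedances:
  R1: Z = R = 294 Ω
  R2: Z = R = 100 Ω
  L: Z = jωL = j·6283·0.00661 = 0 + j41.53 Ω
Step 3 — Parallel branch: R2 || L = 1/(1/R2 + 1/L) = 14.71 + j35.42 Ω.
Step 4 — Series with R1: Z_total = R1 + (R2 || L) = 308.7 + j35.42 Ω = 310.7∠6.5° Ω.
Step 5 — Source phasor: V = 24.5∠-178.5° V = -24.49 - j0.6413 V.
Step 6 — Current: I = V / Z = -0.07854 + j0.006934 A = 0.07884∠175.0° A.
Step 7 — Complex power: S = V·I* = 1.919 + j0.2202 VA.
Step 8 — Real power: P = Re(S) = 1.919 W.
Step 9 — Reactive power: Q = Im(S) = 0.2202 VAR.
Step 10 — Apparent power: |S| = 1.932 VA.
Step 11 — Power factor: PF = P/|S| = 0.9935 (lagging).

(a) P = 1.919 W  (b) Q = 0.2202 VAR  (c) S = 1.932 VA  (d) PF = 0.9935 (lagging)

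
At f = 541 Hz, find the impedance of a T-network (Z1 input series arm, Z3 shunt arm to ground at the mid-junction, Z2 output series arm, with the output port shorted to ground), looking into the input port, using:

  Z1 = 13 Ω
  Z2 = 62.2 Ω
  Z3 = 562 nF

Step 1 — Angular frequency: ω = 2π·f = 2π·541 = 3399 rad/s.
Step 2 — Component impedances:
  Z1: Z = R = 13 Ω
  Z2: Z = R = 62.2 Ω
  Z3: Z = 1/(jωC) = -j/(ω·C) = 0 - j523.5 Ω
Step 3 — With the output port shorted to ground, the output series arm Z2 runs from the junction to ground; the shunt arm Z3 also runs from the junction to ground. They appear in parallel: Z3 || Z2 = 61.33 - j7.288 Ω.
Step 4 — Series with input arm Z1: Z_in = Z1 + (Z3 || Z2) = 74.33 - j7.288 Ω = 74.69∠-5.6° Ω.

Z = 74.33 - j7.288 Ω = 74.69∠-5.6° Ω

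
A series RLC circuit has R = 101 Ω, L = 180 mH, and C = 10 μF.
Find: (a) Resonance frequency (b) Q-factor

Step 1 — Resonance condition Im(Z)=0 gives ω₀ = 1/√(LC).
Step 2 — ω₀ = 1/√(0.18·1e-05) = 745.4 rad/s.
Step 3 — f₀ = ω₀/(2π) = 118.6 Hz.
Step 4 — Series Q: Q = ω₀L/R = 745.4·0.18/101 = 1.328.

(a) f₀ = 118.6 Hz  (b) Q = 1.328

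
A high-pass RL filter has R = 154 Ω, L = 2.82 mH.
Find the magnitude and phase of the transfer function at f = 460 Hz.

Step 1 — Angular frequency: ω = 2π·460 = 2890 rad/s.
Step 2 — Transfer function: H(jω) = jωL/(R + jωL).
Step 3 — Numerator jωL = j·8.151; denominator R + jωL = 154 + j8.151.
Step 4 — H = 0.002793 + j0.05278.
Step 5 — Magnitude: |H| = 0.05285 (-25.5 dB); phase: φ = 87.0°.

|H| = 0.05285 (-25.5 dB), φ = 87.0°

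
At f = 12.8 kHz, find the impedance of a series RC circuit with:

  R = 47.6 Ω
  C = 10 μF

Step 1 — Angular frequency: ω = 2π·f = 2π·1.28e+04 = 8.042e+04 rad/s.
Step 2 — Component impedances:
  R: Z = R = 47.6 Ω
  C: Z = 1/(jωC) = -j/(ω·C) = 0 - j1.243 Ω
Step 3 — Series combination: Z_total = R + C = 47.6 - j1.243 Ω = 47.62∠-1.5° Ω.

Z = 47.6 - j1.243 Ω = 47.62∠-1.5° Ω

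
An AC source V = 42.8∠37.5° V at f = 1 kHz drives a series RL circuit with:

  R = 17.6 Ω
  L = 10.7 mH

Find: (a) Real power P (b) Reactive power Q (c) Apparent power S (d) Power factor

Step 1 — Angular frequency: ω = 2π·f = 2π·1000 = 6283 rad/s.
Step 2 — Component impedances:
  R: Z = R = 17.6 Ω
  L: Z = jωL = j·6283·0.0107 = 0 + j67.23 Ω
Step 3 — Series combination: Z_total = R + L = 17.6 + j67.23 Ω = 69.5∠75.3° Ω.
Step 4 — Source phasor: V = 42.8∠37.5° V = 33.96 + j26.05 V.
Step 5 — Current: I = V / Z = 0.4864 - j0.3777 A = 0.6159∠-37.8° A.
Step 6 — Complex power: S = V·I* = 6.676 + j25.5 VA.
Step 7 — Real power: P = Re(S) = 6.676 W.
Step 8 — Reactive power: Q = Im(S) = 25.5 VAR.
Step 9 — Apparent power: |S| = 26.36 VA.
Step 10 — Power factor: PF = P/|S| = 0.2533 (lagging).

(a) P = 6.676 W  (b) Q = 25.5 VAR  (c) S = 26.36 VA  (d) PF = 0.2533 (lagging)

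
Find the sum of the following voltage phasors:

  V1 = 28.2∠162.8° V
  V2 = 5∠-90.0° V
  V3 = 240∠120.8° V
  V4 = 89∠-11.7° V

Step 1 — Convert each phasor to rectangular form:
  V1 = 28.2·(cos(162.8°) + j·sin(162.8°)) = -26.94 + j8.339 V
  V2 = 5·(cos(-90.0°) + j·sin(-90.0°)) = 0 - j5 V
  V3 = 240·(cos(120.8°) + j·sin(120.8°)) = -122.9 + j206.2 V
  V4 = 89·(cos(-11.7°) + j·sin(-11.7°)) = 87.15 - j18.05 V
Step 2 — Sum components: V_total = -62.68 + j191.4 V.
Step 3 — Convert to polar: |V_total| = 201.4 V, ∠V_total = 108.1°.

V_total = 201.4∠108.1° V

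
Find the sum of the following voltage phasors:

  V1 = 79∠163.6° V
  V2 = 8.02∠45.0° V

Step 1 — Convert each phasor to rectangular form:
  V1 = 79·(cos(163.6°) + j·sin(163.6°)) = -75.79 + j22.3 V
  V2 = 8.02·(cos(45.0°) + j·sin(45.0°)) = 5.671 + j5.671 V
Step 2 — Sum components: V_total = -70.11 + j27.98 V.
Step 3 — Convert to polar: |V_total| = 75.49 V, ∠V_total = 158.2°.

V_total = 75.49∠158.2° V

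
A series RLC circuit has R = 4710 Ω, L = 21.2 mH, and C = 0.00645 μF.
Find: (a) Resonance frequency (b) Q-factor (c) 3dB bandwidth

Step 1 — Resonance: ω₀ = 1/√(LC) = 1/√(0.0212·6.45e-09) = 8.552e+04 rad/s.
Step 2 — f₀ = ω₀/(2π) = 1.361e+04 Hz.
Step 3 — Series Q: Q = ω₀L/R = 8.552e+04·0.0212/4710 = 0.3849.
Step 4 — Bandwidth: Δω = ω₀/Q = 2.222e+05 rad/s; BW = Δω/(2π) = 3.536e+04 Hz.

(a) f₀ = 1.361e+04 Hz  (b) Q = 0.3849  (c) BW = 3.536e+04 Hz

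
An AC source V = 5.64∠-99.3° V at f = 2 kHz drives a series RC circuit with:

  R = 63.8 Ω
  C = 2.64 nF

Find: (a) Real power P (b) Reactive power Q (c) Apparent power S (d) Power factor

Step 1 — Angular frequency: ω = 2π·f = 2π·2000 = 1.257e+04 rad/s.
Step 2 — Component impedances:
  R: Z = R = 63.8 Ω
  C: Z = 1/(jωC) = -j/(ω·C) = 0 - j3.014e+04 Ω
Step 3 — Series combination: Z_total = R + C = 63.8 - j3.014e+04 Ω = 3.014e+04∠-89.9° Ω.
Step 4 — Source phasor: V = 5.64∠-99.3° V = -0.9114 - j5.566 V.
Step 5 — Current: I = V / Z = 0.0001846 - j3.063e-05 A = 0.0001871∠-9.4° A.
Step 6 — Complex power: S = V·I* = 2.234e-06 - j0.001055 VA.
Step 7 — Real power: P = Re(S) = 2.234e-06 W.
Step 8 — Reactive power: Q = Im(S) = -0.001055 VAR.
Step 9 — Apparent power: |S| = 0.001055 VA.
Step 10 — Power factor: PF = P/|S| = 0.002117 (leading).

(a) P = 2.234e-06 W  (b) Q = -0.001055 VAR  (c) S = 0.001055 VA  (d) PF = 0.002117 (leading)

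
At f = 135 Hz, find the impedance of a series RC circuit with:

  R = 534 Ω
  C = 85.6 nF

Step 1 — Angular frequency: ω = 2π·f = 2π·135 = 848.2 rad/s.
Step 2 — Component impedances:
  R: Z = R = 534 Ω
  C: Z = 1/(jωC) = -j/(ω·C) = 0 - j1.377e+04 Ω
Step 3 — Series combination: Z_total = R + C = 534 - j1.377e+04 Ω = 1.378e+04∠-87.8° Ω.

Z = 534 - j1.377e+04 Ω = 1.378e+04∠-87.8° Ω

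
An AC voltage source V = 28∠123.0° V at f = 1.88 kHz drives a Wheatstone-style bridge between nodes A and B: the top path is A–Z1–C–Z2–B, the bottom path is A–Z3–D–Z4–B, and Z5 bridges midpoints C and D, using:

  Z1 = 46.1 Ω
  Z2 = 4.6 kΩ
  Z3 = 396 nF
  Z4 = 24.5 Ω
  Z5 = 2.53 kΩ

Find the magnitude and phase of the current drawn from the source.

Step 1 — Angular frequency: ω = 2π·f = 2π·1880 = 1.181e+04 rad/s.
Step 2 — Component impedances:
  Z1: Z = R = 46.1 Ω
  Z2: Z = R = 4600 Ω
  Z3: Z = 1/(jωC) = -j/(ω·C) = 0 - j213.8 Ω
  Z4: Z = R = 24.5 Ω
  Z5: Z = R = 2530 Ω
Step 3 — Bridge requires nodal analysis (the Z5 bridge couples midpoints C and D, so the two paths cannot be reduced to a simple series/parallel combination). Setting node B to ground and injecting 1 A at node A, the 3-node admittance system at A, C, D solves to V_A = Z_AB = 50.84 - j208.2 Ω = 214.3∠-76.3° Ω.
Step 4 — Source phasor: V = 28∠123.0° V = -15.25 + j23.48 V.
Step 5 — Ohm's law: I = V / Z_total = (-15.25 + j23.48) / (50.84 - j208.2) = -0.1233 - j0.04313 A.
Step 6 — Convert to polar: |I| = 0.1306 A, ∠I = -160.7°.

I = 0.1306∠-160.7° A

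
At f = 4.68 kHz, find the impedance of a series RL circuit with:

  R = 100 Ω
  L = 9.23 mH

Step 1 — Angular frequency: ω = 2π·f = 2π·4680 = 2.941e+04 rad/s.
Step 2 — Component impedances:
  R: Z = R = 100 Ω
  L: Z = jωL = j·2.941e+04·0.00923 = 0 + j271.4 Ω
Step 3 — Series combination: Z_total = R + L = 100 + j271.4 Ω = 289.2∠69.8° Ω.

Z = 100 + j271.4 Ω = 289.2∠69.8° Ω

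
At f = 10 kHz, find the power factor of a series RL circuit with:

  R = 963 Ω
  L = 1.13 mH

Step 1 — Angular frequency: ω = 2π·f = 2π·1e+04 = 6.283e+04 rad/s.
Step 2 — Component impedances:
  R: Z = R = 963 Ω
  L: Z = jωL = j·6.283e+04·0.00113 = 0 + j71 Ω
Step 3 — Series combination: Z_total = R + L = 963 + j71 Ω = 965.6∠4.2° Ω.
Step 4 — Power factor: PF = cos(φ) = Re(Z)/|Z| = 963/965.6 = 0.9973.
Step 5 — Type: Im(Z) = 71 ⇒ lagging (phase φ = 4.2°).

PF = 0.9973 (lagging, φ = 4.2°)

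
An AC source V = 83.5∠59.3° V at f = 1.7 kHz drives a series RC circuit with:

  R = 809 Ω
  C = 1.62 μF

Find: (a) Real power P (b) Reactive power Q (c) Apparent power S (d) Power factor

Step 1 — Angular frequency: ω = 2π·f = 2π·1700 = 1.068e+04 rad/s.
Step 2 — Component impedances:
  R: Z = R = 809 Ω
  C: Z = 1/(jωC) = -j/(ω·C) = 0 - j57.79 Ω
Step 3 — Series combination: Z_total = R + C = 809 - j57.79 Ω = 811.1∠-4.1° Ω.
Step 4 — Source phasor: V = 83.5∠59.3° V = 42.63 + j71.8 V.
Step 5 — Current: I = V / Z = 0.04612 + j0.09204 A = 0.103∠63.4° A.
Step 6 — Complex power: S = V·I* = 8.575 - j0.6125 VA.
Step 7 — Real power: P = Re(S) = 8.575 W.
Step 8 — Reactive power: Q = Im(S) = -0.6125 VAR.
Step 9 — Apparent power: |S| = 8.596 VA.
Step 10 — Power factor: PF = P/|S| = 0.9975 (leading).

(a) P = 8.575 W  (b) Q = -0.6125 VAR  (c) S = 8.596 VA  (d) PF = 0.9975 (leading)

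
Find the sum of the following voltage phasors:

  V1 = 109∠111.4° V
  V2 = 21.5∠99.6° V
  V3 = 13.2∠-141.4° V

Step 1 — Convert each phasor to rectangular form:
  V1 = 109·(cos(111.4°) + j·sin(111.4°)) = -39.77 + j101.5 V
  V2 = 21.5·(cos(99.6°) + j·sin(99.6°)) = -3.586 + j21.2 V
  V3 = 13.2·(cos(-141.4°) + j·sin(-141.4°)) = -10.32 - j8.235 V
Step 2 — Sum components: V_total = -53.67 + j114.4 V.
Step 3 — Convert to polar: |V_total| = 126.4 V, ∠V_total = 115.1°.

V_total = 126.4∠115.1° V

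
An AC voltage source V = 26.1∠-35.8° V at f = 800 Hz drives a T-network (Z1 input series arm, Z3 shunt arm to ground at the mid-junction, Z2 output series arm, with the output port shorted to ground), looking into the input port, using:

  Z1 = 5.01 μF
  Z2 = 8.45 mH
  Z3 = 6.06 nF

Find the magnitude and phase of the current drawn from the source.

Step 1 — Angular frequency: ω = 2π·f = 2π·800 = 5027 rad/s.
Step 2 — Component impedances:
  Z1: Z = 1/(jωC) = -j/(ω·C) = 0 - j39.71 Ω
  Z2: Z = jωL = j·5027·0.00845 = 0 + j42.47 Ω
  Z3: Z = 1/(jωC) = -j/(ω·C) = 0 - j3.283e+04 Ω
Step 3 — With the output port shorted to ground, the output series arm Z2 runs from the junction to ground; the shunt arm Z3 also runs from the junction to ground. They appear in parallel: Z3 || Z2 = 0 + j42.53 Ω.
Step 4 — Series with input arm Z1: Z_in = Z1 + (Z3 || Z2) = 0 + j2.82 Ω = 2.82∠90.0° Ω.
Step 5 — Source phasor: V = 26.1∠-35.8° V = 21.17 - j15.27 V.
Step 6 — Ohm's law: I = V / Z_total = (21.17 - j15.27) / (0 + j2.82) = -5.414 - j7.507 A.
Step 7 — Convert to polar: |I| = 9.255 A, ∠I = -125.8°.

I = 9.255∠-125.8° A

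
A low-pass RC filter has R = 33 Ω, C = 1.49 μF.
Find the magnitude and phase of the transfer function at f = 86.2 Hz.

Step 1 — Angular frequency: ω = 2π·86.2 = 541.6 rad/s.
Step 2 — Transfer function: H(jω) = 1/(1 + jωRC).
Step 3 — Denominator: 1 + jωRC = 1 + j·541.6·33·1.49e-06 = 1 + j0.02663.
Step 4 — H = 0.9993 - j0.02661.
Step 5 — Magnitude: |H| = 0.9996 (-0.0 dB); phase: φ = -1.5°.

|H| = 0.9996 (-0.0 dB), φ = -1.5°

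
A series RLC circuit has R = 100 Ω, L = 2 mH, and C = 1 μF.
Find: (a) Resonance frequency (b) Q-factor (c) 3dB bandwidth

Step 1 — Resonance condition Im(Z)=0 gives ω₀ = 1/√(LC).
Step 2 — ω₀ = 1/√(0.002·1e-06) = 2.236e+04 rad/s.
Step 3 — f₀ = ω₀/(2π) = 3559 Hz.
Step 4 — Series Q: Q = ω₀L/R = 2.236e+04·0.002/100 = 0.4472.
Step 5 — 3dB bandwidth: Δω = ω₀/Q = 5e+04 rad/s; BW = Δω/(2π) = 7958 Hz.

(a) f₀ = 3559 Hz  (b) Q = 0.4472  (c) BW = 7958 Hz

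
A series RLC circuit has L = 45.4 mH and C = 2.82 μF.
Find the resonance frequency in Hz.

Step 1 — Resonance condition Im(Z)=0 gives ω₀ = 1/√(LC).
Step 2 — ω₀ = 1/√(0.0454·2.82e-06) = 2795 rad/s.
Step 3 — f₀ = ω₀/(2π) = 444.8 Hz.

f₀ = 444.8 Hz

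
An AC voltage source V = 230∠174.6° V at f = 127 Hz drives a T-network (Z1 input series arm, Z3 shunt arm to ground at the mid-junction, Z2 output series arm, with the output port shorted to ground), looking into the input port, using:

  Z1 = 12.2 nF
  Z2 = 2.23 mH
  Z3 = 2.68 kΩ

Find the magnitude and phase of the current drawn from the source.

Step 1 — Angular frequency: ω = 2π·f = 2π·127 = 798 rad/s.
Step 2 — Component impedances:
  Z1: Z = 1/(jωC) = -j/(ω·C) = 0 - j1.027e+05 Ω
  Z2: Z = jωL = j·798·0.00223 = 0 + j1.779 Ω
  Z3: Z = R = 2680 Ω
Step 3 — With the output port shorted to ground, the output series arm Z2 runs from the junction to ground; the shunt arm Z3 also runs from the junction to ground. They appear in parallel: Z3 || Z2 = 0.001182 + j1.779 Ω.
Step 4 — Series with input arm Z1: Z_in = Z1 + (Z3 || Z2) = 0.001182 - j1.027e+05 Ω = 1.027e+05∠-90.0° Ω.
Step 5 — Source phasor: V = 230∠174.6° V = -229 + j21.64 V.
Step 6 — Ohm's law: I = V / Z_total = (-229 + j21.64) / (0.001182 - j1.027e+05) = -0.0002107 - j0.002229 A.
Step 7 — Convert to polar: |I| = 0.002239 A, ∠I = -95.4°.

I = 0.002239∠-95.4° A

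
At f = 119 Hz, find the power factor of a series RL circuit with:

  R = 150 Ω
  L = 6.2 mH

Step 1 — Angular frequency: ω = 2π·f = 2π·119 = 747.7 rad/s.
Step 2 — Component impedances:
  R: Z = R = 150 Ω
  L: Z = jωL = j·747.7·0.0062 = 0 + j4.636 Ω
Step 3 — Series combination: Z_total = R + L = 150 + j4.636 Ω = 150.1∠1.8° Ω.
Step 4 — Power factor: PF = cos(φ) = Re(Z)/|Z| = 150/150.07 = 0.9995.
Step 5 — Type: Im(Z) = 4.636 ⇒ lagging (phase φ = 1.8°).

PF = 0.9995 (lagging, φ = 1.8°)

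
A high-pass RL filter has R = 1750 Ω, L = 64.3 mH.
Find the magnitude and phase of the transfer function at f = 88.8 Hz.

Step 1 — Angular frequency: ω = 2π·88.8 = 557.9 rad/s.
Step 2 — Transfer function: H(jω) = jωL/(R + jωL).
Step 3 — Numerator jωL = j·35.88; denominator R + jωL = 1750 + j35.88.
Step 4 — H = 0.0004201 + j0.02049.
Step 5 — Magnitude: |H| = 0.0205 (-33.8 dB); phase: φ = 88.8°.

|H| = 0.0205 (-33.8 dB), φ = 88.8°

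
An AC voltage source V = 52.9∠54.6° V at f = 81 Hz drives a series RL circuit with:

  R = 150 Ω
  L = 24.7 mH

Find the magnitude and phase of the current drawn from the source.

Step 1 — Angular frequency: ω = 2π·f = 2π·81 = 508.9 rad/s.
Step 2 — Component impedances:
  R: Z = R = 150 Ω
  L: Z = jωL = j·508.9·0.0247 = 0 + j12.57 Ω
Step 3 — Series combination: Z_total = R + L = 150 + j12.57 Ω = 150.5∠4.8° Ω.
Step 4 — Source phasor: V = 52.9∠54.6° V = 30.64 + j43.12 V.
Step 5 — Ohm's law: I = V / Z_total = (30.64 + j43.12) / (150 + j12.57) = 0.2268 + j0.2685 A.
Step 6 — Convert to polar: |I| = 0.3514 A, ∠I = 49.8°.

I = 0.3514∠49.8° A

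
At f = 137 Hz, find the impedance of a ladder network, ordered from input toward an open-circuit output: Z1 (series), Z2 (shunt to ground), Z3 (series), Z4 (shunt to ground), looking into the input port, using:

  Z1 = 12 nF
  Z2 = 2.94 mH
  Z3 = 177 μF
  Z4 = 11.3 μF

Step 1 — Angular frequency: ω = 2π·f = 2π·137 = 860.8 rad/s.
Step 2 — Component impedances:
  Z1: Z = 1/(jωC) = -j/(ω·C) = 0 - j9.681e+04 Ω
  Z2: Z = jωL = j·860.8·0.00294 = 0 + j2.531 Ω
  Z3: Z = 1/(jωC) = -j/(ω·C) = 0 - j6.563 Ω
  Z4: Z = 1/(jωC) = -j/(ω·C) = 0 - j102.8 Ω
Step 3 — Ladder network (open output): work backward from the far end, alternating series and parallel combinations. Z_in = 0 - j9.681e+04 Ω = 9.681e+04∠-90.0° Ω.

Z = 0 - j9.681e+04 Ω = 9.681e+04∠-90.0° Ω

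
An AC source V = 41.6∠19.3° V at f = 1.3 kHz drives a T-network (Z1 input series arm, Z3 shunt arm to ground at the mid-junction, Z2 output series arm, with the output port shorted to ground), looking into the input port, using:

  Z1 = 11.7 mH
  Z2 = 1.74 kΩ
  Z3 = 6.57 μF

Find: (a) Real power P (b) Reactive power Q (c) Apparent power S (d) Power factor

Step 1 — Angular frequency: ω = 2π·f = 2π·1300 = 8168 rad/s.
Step 2 — Component impedances:
  Z1: Z = jωL = j·8168·0.0117 = 0 + j95.57 Ω
  Z2: Z = R = 1740 Ω
  Z3: Z = 1/(jωC) = -j/(ω·C) = 0 - j18.63 Ω
Step 3 — With the output port shorted to ground, the output series arm Z2 runs from the junction to ground; the shunt arm Z3 also runs from the junction to ground. They appear in parallel: Z3 || Z2 = 0.1995 - j18.63 Ω.
Step 4 — Series with input arm Z1: Z_in = Z1 + (Z3 || Z2) = 0.1995 + j76.94 Ω = 76.94∠89.9° Ω.
Step 5 — Source phasor: V = 41.6∠19.3° V = 39.26 + j13.75 V.
Step 6 — Current: I = V / Z = 0.18 - j0.5099 A = 0.5407∠-70.6° A.
Step 7 — Complex power: S = V·I* = 0.05834 + j22.49 VA.
Step 8 — Real power: P = Re(S) = 0.05834 W.
Step 9 — Reactive power: Q = Im(S) = 22.49 VAR.
Step 10 — Apparent power: |S| = 22.49 VA.
Step 11 — Power factor: PF = P/|S| = 0.002594 (lagging).

(a) P = 0.05834 W  (b) Q = 22.49 VAR  (c) S = 22.49 VA  (d) PF = 0.002594 (lagging)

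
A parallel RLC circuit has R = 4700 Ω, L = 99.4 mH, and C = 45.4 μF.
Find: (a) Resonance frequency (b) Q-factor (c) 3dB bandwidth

Step 1 — Resonance: ω₀ = 1/√(LC) = 1/√(0.0994·4.54e-05) = 470.7 rad/s.
Step 2 — f₀ = ω₀/(2π) = 74.92 Hz.
Step 3 — Parallel Q: Q = R/(ω₀L) = 4700/(470.7·0.0994) = 100.4.
Step 4 — Bandwidth: Δω = ω₀/Q = 4.686 rad/s; BW = Δω/(2π) = 0.7459 Hz.

(a) f₀ = 74.92 Hz  (b) Q = 100.4  (c) BW = 0.7459 Hz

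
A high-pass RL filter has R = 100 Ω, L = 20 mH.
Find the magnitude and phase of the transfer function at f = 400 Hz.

Step 1 — Angular frequency: ω = 2π·400 = 2513 rad/s.
Step 2 — Transfer function: H(jω) = jωL/(R + jωL).
Step 3 — Numerator jωL = j·50.27; denominator R + jωL = 100 + j50.27.
Step 4 — H = 0.2017 + j0.4013.
Step 5 — Magnitude: |H| = 0.4491 (-7.0 dB); phase: φ = 63.3°.

|H| = 0.4491 (-7.0 dB), φ = 63.3°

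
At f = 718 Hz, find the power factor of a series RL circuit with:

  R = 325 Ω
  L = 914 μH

Step 1 — Angular frequency: ω = 2π·f = 2π·718 = 4511 rad/s.
Step 2 — Component impedances:
  R: Z = R = 325 Ω
  L: Z = jωL = j·4511·0.000914 = 0 + j4.123 Ω
Step 3 — Series combination: Z_total = R + L = 325 + j4.123 Ω = 325∠0.7° Ω.
Step 4 — Power factor: PF = cos(φ) = Re(Z)/|Z| = 325/325.03 = 0.9999.
Step 5 — Type: Im(Z) = 4.123 ⇒ lagging (phase φ = 0.7°).

PF = 0.9999 (lagging, φ = 0.7°)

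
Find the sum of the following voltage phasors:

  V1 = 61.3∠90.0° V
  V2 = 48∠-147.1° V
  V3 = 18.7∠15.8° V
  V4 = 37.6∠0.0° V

Step 1 — Convert each phasor to rectangular form:
  V1 = 61.3·(cos(90.0°) + j·sin(90.0°)) = 0 + j61.3 V
  V2 = 48·(cos(-147.1°) + j·sin(-147.1°)) = -40.3 - j26.07 V
  V3 = 18.7·(cos(15.8°) + j·sin(15.8°)) = 17.99 + j5.092 V
  V4 = 37.6·(cos(0.0°) + j·sin(0.0°)) = 37.6 V
Step 2 — Sum components: V_total = 15.29 + j40.32 V.
Step 3 — Convert to polar: |V_total| = 43.12 V, ∠V_total = 69.2°.

V_total = 43.12∠69.2° V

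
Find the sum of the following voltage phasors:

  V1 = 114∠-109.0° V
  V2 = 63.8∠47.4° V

Step 1 — Convert each phasor to rectangular form:
  V1 = 114·(cos(-109.0°) + j·sin(-109.0°)) = -37.11 - j107.8 V
  V2 = 63.8·(cos(47.4°) + j·sin(47.4°)) = 43.18 + j46.96 V
Step 2 — Sum components: V_total = 6.07 - j60.83 V.
Step 3 — Convert to polar: |V_total| = 61.13 V, ∠V_total = -84.3°.

V_total = 61.13∠-84.3° V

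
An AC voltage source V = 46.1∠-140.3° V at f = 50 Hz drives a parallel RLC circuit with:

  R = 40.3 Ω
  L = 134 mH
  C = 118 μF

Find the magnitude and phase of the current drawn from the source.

Step 1 — Angular frequency: ω = 2π·f = 2π·50 = 314.2 rad/s.
Step 2 — Component impedances:
  R: Z = R = 40.3 Ω
  L: Z = jωL = j·314.2·0.134 = 0 + j42.1 Ω
  C: Z = 1/(jωC) = -j/(ω·C) = 0 - j26.98 Ω
Step 3 — Parallel combination: 1/Z_total = 1/R + 1/L + 1/C; Z_total = 31.29 - j16.79 Ω = 35.51∠-28.2° Ω.
Step 4 — Source phasor: V = 46.1∠-140.3° V = -35.47 - j29.45 V.
Step 5 — Ohm's law: I = V / Z_total = (-35.47 - j29.45) / (31.29 - j16.79) = -0.488 - j1.203 A.
Step 6 — Convert to polar: |I| = 1.298 A, ∠I = -112.1°.

I = 1.298∠-112.1° A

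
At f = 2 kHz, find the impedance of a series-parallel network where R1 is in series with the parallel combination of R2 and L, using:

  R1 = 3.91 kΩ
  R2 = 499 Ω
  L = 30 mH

Step 1 — Angular frequency: ω = 2π·f = 2π·2000 = 1.257e+04 rad/s.
Step 2 — Component impedances:
  R1: Z = R = 3910 Ω
  R2: Z = R = 499 Ω
  L: Z = jωL = j·1.257e+04·0.03 = 0 + j377 Ω
Step 3 — Parallel branch: R2 || L = 1/(1/R2 + 1/L) = 181.3 + j240 Ω.
Step 4 — Series with R1: Z_total = R1 + (R2 || L) = 4091 + j240 Ω = 4098∠3.4° Ω.

Z = 4091 + j240 Ω = 4098∠3.4° Ω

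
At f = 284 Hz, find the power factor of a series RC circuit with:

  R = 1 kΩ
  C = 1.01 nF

Step 1 — Angular frequency: ω = 2π·f = 2π·284 = 1784 rad/s.
Step 2 — Component impedances:
  R: Z = R = 1000 Ω
  C: Z = 1/(jωC) = -j/(ω·C) = 0 - j5.549e+05 Ω
Step 3 — Series combination: Z_total = R + C = 1000 - j5.549e+05 Ω = 5.549e+05∠-89.9° Ω.
Step 4 — Power factor: PF = cos(φ) = Re(Z)/|Z| = 1000/5.549e+05 = 0.001802.
Step 5 — Type: Im(Z) = -5.549e+05 ⇒ leading (phase φ = -89.9°).

PF = 0.001802 (leading, φ = -89.9°)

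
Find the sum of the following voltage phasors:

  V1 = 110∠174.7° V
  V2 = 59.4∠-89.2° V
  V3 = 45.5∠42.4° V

Step 1 — Convert each phasor to rectangular form:
  V1 = 110·(cos(174.7°) + j·sin(174.7°)) = -109.5 + j10.16 V
  V2 = 59.4·(cos(-89.2°) + j·sin(-89.2°)) = 0.8294 - j59.39 V
  V3 = 45.5·(cos(42.4°) + j·sin(42.4°)) = 33.6 + j30.68 V
Step 2 — Sum components: V_total = -75.1 - j18.55 V.
Step 3 — Convert to polar: |V_total| = 77.36 V, ∠V_total = -166.1°.

V_total = 77.36∠-166.1° V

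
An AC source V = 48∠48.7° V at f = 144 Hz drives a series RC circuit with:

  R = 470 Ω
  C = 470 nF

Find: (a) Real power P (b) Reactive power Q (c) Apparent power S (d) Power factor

Step 1 — Angular frequency: ω = 2π·f = 2π·144 = 904.8 rad/s.
Step 2 — Component impedances:
  R: Z = R = 470 Ω
  C: Z = 1/(jωC) = -j/(ω·C) = 0 - j2352 Ω
Step 3 — Series combination: Z_total = R + C = 470 - j2352 Ω = 2398∠-78.7° Ω.
Step 4 — Source phasor: V = 48∠48.7° V = 31.68 + j36.06 V.
Step 5 — Current: I = V / Z = -0.01216 + j0.0159 A = 0.02002∠127.4° A.
Step 6 — Complex power: S = V·I* = 0.1883 - j0.9421 VA.
Step 7 — Real power: P = Re(S) = 0.1883 W.
Step 8 — Reactive power: Q = Im(S) = -0.9421 VAR.
Step 9 — Apparent power: |S| = 0.9608 VA.
Step 10 — Power factor: PF = P/|S| = 0.196 (leading).

(a) P = 0.1883 W  (b) Q = -0.9421 VAR  (c) S = 0.9608 VA  (d) PF = 0.196 (leading)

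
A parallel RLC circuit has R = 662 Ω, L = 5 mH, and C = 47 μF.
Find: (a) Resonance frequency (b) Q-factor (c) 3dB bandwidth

Step 1 — Resonance: ω₀ = 1/√(LC) = 1/√(0.005·4.7e-05) = 2063 rad/s.
Step 2 — f₀ = ω₀/(2π) = 328.3 Hz.
Step 3 — Parallel Q: Q = R/(ω₀L) = 662/(2063·0.005) = 64.18.
Step 4 — Bandwidth: Δω = ω₀/Q = 32.14 rad/s; BW = Δω/(2π) = 5.115 Hz.

(a) f₀ = 328.3 Hz  (b) Q = 64.18  (c) BW = 5.115 Hz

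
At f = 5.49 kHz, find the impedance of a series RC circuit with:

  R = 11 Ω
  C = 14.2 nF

Step 1 — Angular frequency: ω = 2π·f = 2π·5490 = 3.449e+04 rad/s.
Step 2 — Component impedances:
  R: Z = R = 11 Ω
  C: Z = 1/(jωC) = -j/(ω·C) = 0 - j2042 Ω
Step 3 — Series combination: Z_total = R + C = 11 - j2042 Ω = 2042∠-89.7° Ω.

Z = 11 - j2042 Ω = 2042∠-89.7° Ω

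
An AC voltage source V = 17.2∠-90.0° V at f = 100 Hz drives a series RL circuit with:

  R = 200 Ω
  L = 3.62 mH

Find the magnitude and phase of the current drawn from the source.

Step 1 — Angular frequency: ω = 2π·f = 2π·100 = 628.3 rad/s.
Step 2 — Component impedances:
  R: Z = R = 200 Ω
  L: Z = jωL = j·628.3·0.00362 = 0 + j2.275 Ω
Step 3 — Series combination: Z_total = R + L = 200 + j2.275 Ω = 200∠0.7° Ω.
Step 4 — Source phasor: V = 17.2∠-90.0° V = 0 - j17.2 V.
Step 5 — Ohm's law: I = V / Z_total = (0 - j17.2) / (200 + j2.275) = -0.0009779 - j0.08599 A.
Step 6 — Convert to polar: |I| = 0.08599 A, ∠I = -90.7°.

I = 0.08599∠-90.7° A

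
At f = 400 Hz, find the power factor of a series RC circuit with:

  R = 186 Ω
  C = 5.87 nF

Step 1 — Angular frequency: ω = 2π·f = 2π·400 = 2513 rad/s.
Step 2 — Component impedances:
  R: Z = R = 186 Ω
  C: Z = 1/(jωC) = -j/(ω·C) = 0 - j6.778e+04 Ω
Step 3 — Series combination: Z_total = R + C = 186 - j6.778e+04 Ω = 6.778e+04∠-89.8° Ω.
Step 4 — Power factor: PF = cos(φ) = Re(Z)/|Z| = 186/6.778e+04 = 0.002744.
Step 5 — Type: Im(Z) = -6.778e+04 ⇒ leading (phase φ = -89.8°).

PF = 0.002744 (leading, φ = -89.8°)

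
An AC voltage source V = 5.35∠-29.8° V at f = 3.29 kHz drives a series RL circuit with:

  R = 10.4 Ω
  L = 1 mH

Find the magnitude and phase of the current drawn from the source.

Step 1 — Angular frequency: ω = 2π·f = 2π·3290 = 2.067e+04 rad/s.
Step 2 — Component impedances:
  R: Z = R = 10.4 Ω
  L: Z = jωL = j·2.067e+04·0.001 = 0 + j20.67 Ω
Step 3 — Series combination: Z_total = R + L = 10.4 + j20.67 Ω = 23.14∠63.3° Ω.
Step 4 — Source phasor: V = 5.35∠-29.8° V = 4.643 - j2.659 V.
Step 5 — Ohm's law: I = V / Z_total = (4.643 - j2.659) / (10.4 + j20.67) = -0.01247 - j0.2309 A.
Step 6 — Convert to polar: |I| = 0.2312 A, ∠I = -93.1°.

I = 0.2312∠-93.1° A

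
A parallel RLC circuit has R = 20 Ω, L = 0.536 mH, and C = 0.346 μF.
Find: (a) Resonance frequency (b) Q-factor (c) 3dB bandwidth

Step 1 — Resonance: ω₀ = 1/√(LC) = 1/√(0.000536·3.46e-07) = 7.343e+04 rad/s.
Step 2 — f₀ = ω₀/(2π) = 1.169e+04 Hz.
Step 3 — Parallel Q: Q = R/(ω₀L) = 20/(7.343e+04·0.000536) = 0.5081.
Step 4 — Bandwidth: Δω = ω₀/Q = 1.445e+05 rad/s; BW = Δω/(2π) = 2.3e+04 Hz.

(a) f₀ = 1.169e+04 Hz  (b) Q = 0.5081  (c) BW = 2.3e+04 Hz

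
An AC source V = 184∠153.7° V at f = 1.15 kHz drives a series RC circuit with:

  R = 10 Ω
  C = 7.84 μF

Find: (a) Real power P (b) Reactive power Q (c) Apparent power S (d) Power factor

Step 1 — Angular frequency: ω = 2π·f = 2π·1150 = 7226 rad/s.
Step 2 — Component impedances:
  R: Z = R = 10 Ω
  C: Z = 1/(jωC) = -j/(ω·C) = 0 - j17.65 Ω
Step 3 — Series combination: Z_total = R + C = 10 - j17.65 Ω = 20.29∠-60.5° Ω.
Step 4 — Source phasor: V = 184∠153.7° V = -165 + j81.53 V.
Step 5 — Current: I = V / Z = -7.504 - j5.094 A = 9.069∠-145.8° A.
Step 6 — Complex power: S = V·I* = 822.5 - j1452 VA.
Step 7 — Real power: P = Re(S) = 822.5 W.
Step 8 — Reactive power: Q = Im(S) = -1452 VAR.
Step 9 — Apparent power: |S| = 1669 VA.
Step 10 — Power factor: PF = P/|S| = 0.4929 (leading).

(a) P = 822.5 W  (b) Q = -1452 VAR  (c) S = 1669 VA  (d) PF = 0.4929 (leading)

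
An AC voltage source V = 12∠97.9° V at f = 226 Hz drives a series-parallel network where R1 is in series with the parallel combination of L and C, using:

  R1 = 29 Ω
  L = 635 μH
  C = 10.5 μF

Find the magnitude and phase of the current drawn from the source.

Step 1 — Angular frequency: ω = 2π·f = 2π·226 = 1420 rad/s.
Step 2 — Component impedances:
  R1: Z = R = 29 Ω
  L: Z = jωL = j·1420·0.000635 = 0 + j0.9017 Ω
  C: Z = 1/(jωC) = -j/(ω·C) = 0 - j67.07 Ω
Step 3 — Parallel branch: L || C = 1/(1/L + 1/C) = 0 + j0.914 Ω.
Step 4 — Series with R1: Z_total = R1 + (L || C) = 29 + j0.914 Ω = 29.01∠1.8° Ω.
Step 5 — Source phasor: V = 12∠97.9° V = -1.649 + j11.89 V.
Step 6 — Ohm's law: I = V / Z_total = (-1.649 + j11.89) / (29 + j0.914) = -0.04391 + j0.4112 A.
Step 7 — Convert to polar: |I| = 0.4136 A, ∠I = 96.1°.

I = 0.4136∠96.1° A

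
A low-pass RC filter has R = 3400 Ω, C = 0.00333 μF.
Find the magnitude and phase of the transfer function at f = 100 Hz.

Step 1 — Angular frequency: ω = 2π·100 = 628.3 rad/s.
Step 2 — Transfer function: H(jω) = 1/(1 + jωRC).
Step 3 — Denominator: 1 + jωRC = 1 + j·628.3·3400·3.33e-09 = 1 + j0.007114.
Step 4 — H = 0.9999 - j0.007113.
Step 5 — Magnitude: |H| = 1 (-0.0 dB); phase: φ = -0.4°.

|H| = 1 (-0.0 dB), φ = -0.4°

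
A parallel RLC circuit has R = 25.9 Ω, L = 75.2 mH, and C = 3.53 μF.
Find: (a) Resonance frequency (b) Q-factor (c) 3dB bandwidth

Step 1 — Resonance: ω₀ = 1/√(LC) = 1/√(0.0752·3.53e-06) = 1941 rad/s.
Step 2 — f₀ = ω₀/(2π) = 308.9 Hz.
Step 3 — Parallel Q: Q = R/(ω₀L) = 25.9/(1941·0.0752) = 0.1775.
Step 4 — Bandwidth: Δω = ω₀/Q = 1.094e+04 rad/s; BW = Δω/(2π) = 1741 Hz.

(a) f₀ = 308.9 Hz  (b) Q = 0.1775  (c) BW = 1741 Hz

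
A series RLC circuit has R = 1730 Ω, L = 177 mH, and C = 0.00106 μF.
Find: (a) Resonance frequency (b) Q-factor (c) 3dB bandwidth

Step 1 — Resonance condition Im(Z)=0 gives ω₀ = 1/√(LC).
Step 2 — ω₀ = 1/√(0.177·1.06e-09) = 7.301e+04 rad/s.
Step 3 — f₀ = ω₀/(2π) = 1.162e+04 Hz.
Step 4 — Series Q: Q = ω₀L/R = 7.301e+04·0.177/1730 = 7.469.
Step 5 — 3dB bandwidth: Δω = ω₀/Q = 9774 rad/s; BW = Δω/(2π) = 1556 Hz.

(a) f₀ = 1.162e+04 Hz  (b) Q = 7.469  (c) BW = 1556 Hz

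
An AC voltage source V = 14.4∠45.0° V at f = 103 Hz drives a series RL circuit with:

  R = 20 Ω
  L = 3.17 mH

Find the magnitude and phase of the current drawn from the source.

Step 1 — Angular frequency: ω = 2π·f = 2π·103 = 647.2 rad/s.
Step 2 — Component impedances:
  R: Z = R = 20 Ω
  L: Z = jωL = j·647.2·0.00317 = 0 + j2.052 Ω
Step 3 — Series combination: Z_total = R + L = 20 + j2.052 Ω = 20.1∠5.9° Ω.
Step 4 — Source phasor: V = 14.4∠45.0° V = 10.18 + j10.18 V.
Step 5 — Ohm's law: I = V / Z_total = (10.18 + j10.18) / (20 + j2.052) = 0.5555 + j0.4521 A.
Step 6 — Convert to polar: |I| = 0.7162 A, ∠I = 39.1°.

I = 0.7162∠39.1° A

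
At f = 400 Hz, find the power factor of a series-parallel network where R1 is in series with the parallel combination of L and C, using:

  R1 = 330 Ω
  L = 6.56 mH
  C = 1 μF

Step 1 — Angular frequency: ω = 2π·f = 2π·400 = 2513 rad/s.
Step 2 — Component impedances:
  R1: Z = R = 330 Ω
  L: Z = jωL = j·2513·0.00656 = 0 + j16.49 Ω
  C: Z = 1/(jωC) = -j/(ω·C) = 0 - j397.9 Ω
Step 3 — Parallel branch: L || C = 1/(1/L + 1/C) = 0 + j17.2 Ω.
Step 4 — Series with R1: Z_total = R1 + (L || C) = 330 + j17.2 Ω = 330.4∠3.0° Ω.
Step 5 — Power factor: PF = cos(φ) = Re(Z)/|Z| = 330/330.45 = 0.9986.
Step 6 — Type: Im(Z) = 17.2 ⇒ lagging (phase φ = 3.0°).

PF = 0.9986 (lagging, φ = 3.0°)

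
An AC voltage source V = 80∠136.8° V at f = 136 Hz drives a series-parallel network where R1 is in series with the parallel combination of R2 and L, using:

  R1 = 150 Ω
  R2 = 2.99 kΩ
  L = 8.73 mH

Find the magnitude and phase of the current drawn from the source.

Step 1 — Angular frequency: ω = 2π·f = 2π·136 = 854.5 rad/s.
Step 2 — Component impedances:
  R1: Z = R = 150 Ω
  R2: Z = R = 2990 Ω
  L: Z = jωL = j·854.5·0.00873 = 0 + j7.46 Ω
Step 3 — Parallel branch: R2 || L = 1/(1/R2 + 1/L) = 0.01861 + j7.46 Ω.
Step 4 — Series with R1: Z_total = R1 + (R2 || L) = 150 + j7.46 Ω = 150.2∠2.8° Ω.
Step 5 — Source phasor: V = 80∠136.8° V = -58.32 + j54.76 V.
Step 6 — Ohm's law: I = V / Z_total = (-58.32 + j54.76) / (150 + j7.46) = -0.3697 + j0.3834 A.
Step 7 — Convert to polar: |I| = 0.5326 A, ∠I = 134.0°.

I = 0.5326∠134.0° A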